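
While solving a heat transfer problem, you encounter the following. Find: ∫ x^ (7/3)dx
Power rule: ∫ x^(7/3) dx=x^(10/3)/(10/3) + C

Answer: (3/10)·x^(10/3) + C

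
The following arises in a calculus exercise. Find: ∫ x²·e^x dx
Integration by parts twice:
First: u=x², dv=e^x dx => x²e^x - 2∫ xe^x dx
Second: u=x, dv=e^x dx => xe^x - e^x
Combining: x²e^x - 2xe^x + 2e^x + C

Answer: e^x(x² - 2x + 2) + C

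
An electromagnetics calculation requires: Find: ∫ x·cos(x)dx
By parts: u=x, dv=cos(x) dx
du=dx, v=sin(x)
=x·sin(x)+cos(x)+C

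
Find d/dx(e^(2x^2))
Chain rule: d/dx[e^u] = e^u · u' where u = 2x^2
u' = 4x

Answer: 4x·e^(2x^2)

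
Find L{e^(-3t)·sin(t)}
First shifting: L{e^(at)f(t)} = F(s-a)
L{sin(t)} = 1/(s²+1)
Shift: 1/((s+3)²+1)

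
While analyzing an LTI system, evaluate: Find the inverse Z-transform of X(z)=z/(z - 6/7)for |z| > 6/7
Standard pair: z/(z-a) <-> a^n * u[n] for causal signals
With a = 6/7: x[n] = (6/7)^n * u[n]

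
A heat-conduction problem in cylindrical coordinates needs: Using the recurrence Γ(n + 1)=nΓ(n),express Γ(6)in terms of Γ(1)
Γ(6)=5Γ(5)=5·4Γ(4)=...=5!·Γ(1)=120·Γ(1)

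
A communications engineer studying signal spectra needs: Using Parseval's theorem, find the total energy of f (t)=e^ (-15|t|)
Parseval's theorem: E=integral |f(t)|^2 dt=(1/2pi) integral |F(omega)|^2 domega
E=integral_{-inf}^{inf} e^(-30|t|) dt=2*integral_0^inf e^(-30t) dt=2/(2*15)=1/15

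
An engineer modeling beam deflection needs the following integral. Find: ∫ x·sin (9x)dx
By parts: u = x, dv = sin(9x) dx
du = dx, v = -cos(9x)/9
= -x·cos(9x)/9+sin(9x)/9²+C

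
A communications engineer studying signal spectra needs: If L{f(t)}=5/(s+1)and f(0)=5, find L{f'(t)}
L{f'(t)}=s·F(s) - f(0)=5s/(s + 1) - 5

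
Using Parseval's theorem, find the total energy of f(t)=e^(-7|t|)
Parseval's theorem: E = integral |f(t)|^2 dt = (1/2pi) integral |F(omega)|^2 domega
E = integral_{-inf}^{inf} e^(-14|t|) dt = 2*integral_0^inf e^(-14t) dt = 2/(2*7) = 1/7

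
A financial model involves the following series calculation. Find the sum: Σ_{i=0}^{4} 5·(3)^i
Geometric series: S = a(1 - r^n)/(1 - r)
a = 5, r = 3, n = 5
S = 5(1 - 243)/-2 = 605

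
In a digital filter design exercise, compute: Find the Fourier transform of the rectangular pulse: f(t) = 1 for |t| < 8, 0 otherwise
F(omega)=integral from -8 to 8 of e^(-j*omega*t) dt
=2*sin(8*omega)/omega=16*sinc(8*omega/pi)

Answer: 2*sin(8*omega)/omega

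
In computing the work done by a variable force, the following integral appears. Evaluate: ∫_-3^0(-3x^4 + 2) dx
Step 1: Find antiderivative F(x) = (-3/5)x^5 + 2x
Step 2: F(0) - F(-3) = 0 - (699/5) = -699/5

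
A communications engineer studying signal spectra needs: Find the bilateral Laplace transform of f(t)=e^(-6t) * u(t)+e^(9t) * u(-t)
For e^(-6t) * u(t): L = 1/(s+6), Re(s) > -6
For e^(9t) * u(-t): L = -1/(s-9), Re(s) < 9
Combined: F(s) = 1/(s+6)-1/(s-9), -6 < Re(s) < 9

Answer: 1/(s+6)-1/(s-9), ROC: -6 < Re(s) < 9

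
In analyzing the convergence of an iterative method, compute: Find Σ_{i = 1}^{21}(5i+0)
=5·Σ i+0·21=5·231+0=1155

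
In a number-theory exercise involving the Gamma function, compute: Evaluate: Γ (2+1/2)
Γ(n+1/2)=(2n)!√π/(4^n·n!)
=24√π/(16·2)=(3/4)·√π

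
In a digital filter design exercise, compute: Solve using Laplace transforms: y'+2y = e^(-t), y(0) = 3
Take L: sY - 3 + 2Y = 1/(s + 1)
Y(s + 2) = 1/(s + 1) + 3
Y = 1/((s + 1)(s + 2)) + 3/(s + 2)
Partial fractions: 1/((s + 1)(s + 2)) = 1/(s + 1) - 1/(s + 2)
So Y = 1/(s + 1) + 2/(s + 2)
Inverse Laplace transform (L^(-1){1/(s + 1)} = e^(-t), L^(-1){1/(s + 2)} = e^(-2t)):

Answer: y(t) = 1·e^(-t) + 2·e^(-2t)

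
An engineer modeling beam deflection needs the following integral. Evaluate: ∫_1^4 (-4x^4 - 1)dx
Step 1: Find antiderivative F(x) = (-4/5)x^5 - x
Step 2: F(4) - F(1) = -4116/5 - (-9/5) = -4107/5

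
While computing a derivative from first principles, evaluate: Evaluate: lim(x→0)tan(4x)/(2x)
tan(u) ≈ u for small u:
tan(4x)/(2x) ≈ 4x/(2x) = 4/2

Answer: 2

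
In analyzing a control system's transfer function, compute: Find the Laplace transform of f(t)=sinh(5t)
L{sinh(at)}=a/(s²-a²)
L{sinh(5t)}=5/(s²-25)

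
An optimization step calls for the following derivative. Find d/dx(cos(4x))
Chain rule: d/dx[cos(u)]=-sin(u)·u' where u=4x
u'=4

Answer: -4·sin(4x)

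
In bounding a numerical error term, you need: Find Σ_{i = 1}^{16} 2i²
= 2·n(n + 1)(2n + 1)/6 = 2·16·17·33/6 = 2992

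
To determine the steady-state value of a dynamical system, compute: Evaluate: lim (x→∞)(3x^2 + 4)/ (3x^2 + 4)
Divide numerator and denominator by x^2:
lim (3+4/x^2)/(3+4/x^2)=1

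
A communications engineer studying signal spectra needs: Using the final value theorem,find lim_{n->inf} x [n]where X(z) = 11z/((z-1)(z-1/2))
Final value theorem: lim x[n] = lim_{z->1} (z-1)*X(z)
(z-1)*X(z) = 11z/(z-1/2)
As z->1: 11/(1-1/2) = 11/(1/2) = 22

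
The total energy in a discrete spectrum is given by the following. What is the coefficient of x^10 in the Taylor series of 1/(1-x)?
1/(1-x)=Σ x^n for |x|<1
All coefficients are 1

Answer: 1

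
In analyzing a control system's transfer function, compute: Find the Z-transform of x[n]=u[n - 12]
Using the time-shift property: Z{u[n-12]} = z^(-12) * z/(z-1)
= z^(-11)/(z-1)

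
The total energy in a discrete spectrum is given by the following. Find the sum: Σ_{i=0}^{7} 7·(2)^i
Geometric series: S=a(1 - r^n)/(1 - r)
a=7, r=2, n=8
S=7(1 - 256)/-1=1785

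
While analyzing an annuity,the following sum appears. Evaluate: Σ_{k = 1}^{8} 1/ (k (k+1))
Partial fractions: 1/(k(k+1))=1/k - 1/(k+1)
Telescoping sum: 1(1-1/9)=1·8/9

Answer: 8/9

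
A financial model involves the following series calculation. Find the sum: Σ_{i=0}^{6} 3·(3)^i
Geometric series: S=a(1 - r^n)/(1 - r)
a=3, r=3, n=7
S=3(1-2187)/-2=3279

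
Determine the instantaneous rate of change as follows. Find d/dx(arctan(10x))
d/dx[arctan(u)] = u'/(1+u²), u = 10x, u' = 10

Answer: 10/(1+100x²)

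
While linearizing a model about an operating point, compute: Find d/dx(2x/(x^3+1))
Quotient rule: (f/g)' = (f'g - fg')/g²
f = 2x, f' = 2
g = x^3 + 1, g' = 3x^2

Answer: (2·(x^3 + 1) - 6x^3)/(x^3 + 1)²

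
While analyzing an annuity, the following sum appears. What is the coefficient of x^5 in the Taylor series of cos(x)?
cos(x) has only even powers. Coefficient of x^5=0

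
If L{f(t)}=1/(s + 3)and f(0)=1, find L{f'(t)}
L{f'(t)} = s·F(s) - f(0) = s/(s+3)-1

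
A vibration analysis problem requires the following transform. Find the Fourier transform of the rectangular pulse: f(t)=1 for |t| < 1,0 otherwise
F(omega) = integral from -1 to 1 of e^(-j*omega*t) dt
= 2*sin(1*omega)/omega = 2*sinc(1*omega/pi)

Answer: 2*sin(1*omega)/omega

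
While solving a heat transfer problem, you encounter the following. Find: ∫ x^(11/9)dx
Power rule: ∫ x^(11/9) dx = x^(20/9)/(20/9) + C

Answer: (9/20)·x^(20/9) + C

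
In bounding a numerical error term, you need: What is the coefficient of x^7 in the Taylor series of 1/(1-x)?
1/(1-x)=Σ x^n for |x|<1
All coefficients are 1

Answer: 1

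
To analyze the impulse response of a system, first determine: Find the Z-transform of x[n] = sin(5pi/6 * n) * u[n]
Z{sin(w0 * n) * u[n]} = z * sin(w0)/(z^2 - 2z * cos(w0) + 1)
With w0 = 5pi/6: X(z) = z * sin(5pi/6)/(z^2 - 2z * cos(5pi/6) + 1)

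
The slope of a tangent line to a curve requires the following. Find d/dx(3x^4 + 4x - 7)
Power rule: d/dx(ax^n) = n·a·x^(n-1)
Term by term: 12·x^3+4

Answer: 12x^3+4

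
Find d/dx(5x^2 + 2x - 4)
Power rule: d/dx(ax^n) = n·a·x^(n-1)
Term by term: 10·x+2

Answer: 10x+2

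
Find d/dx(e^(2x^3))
Chain rule: d/dx[e^u]=e^u · u' where u=2x^3
u'=6x^2

Answer: 6x^2·e^(2x^3)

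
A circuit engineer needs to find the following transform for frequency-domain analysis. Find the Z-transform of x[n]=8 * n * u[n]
Z{n * u[n]}=z/(z-1)^2
By linearity: Z{8 * n * u[n]}=8z/(z-1)^2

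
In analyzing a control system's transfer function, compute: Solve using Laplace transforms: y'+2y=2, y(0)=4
Take L of both sides: sY(s) - 4 + 2Y(s)=2/s
Y(s)(s + 2)=2/s + 4
Y(s)=2/(s(s + 2)) + 4/(s + 2)
Partial fractions: 2/(s(s + 2))=1/s - 1/(s + 2)
So Y(s)=1/s + 3/(s + 2)
Inverse transform (L^(-1){1/s}=1, L^(-1){1/(s + 2)}=e^(-2t)):

Answer: y(t)=1 + 3·e^(-2t)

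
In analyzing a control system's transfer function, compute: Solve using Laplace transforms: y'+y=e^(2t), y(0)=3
Take L: sY - 3+Y=1/(s-2)
Y(s+1)=1/(s-2)+3
Y=1/((s-2)(s+1))+3/(s+1)
Partial fractions: 1/((s-2)(s+1))=(1/3)/(s-2) - (1/3)/(s+1)
So Y=(1/3)/(s-2)+(8/3)/(s+1)
Inverse Laplace transform (L^(-1){1/(s-2)}=e^(2t), L^(-1){1/(s+1)}=e^(-t)):

Answer: y(t)=(1/3)·e^(2t)+(8/3)·e^(-t)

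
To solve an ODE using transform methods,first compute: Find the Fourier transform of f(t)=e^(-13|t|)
Using the standard pair: F{e^(-a|t|)} = 2a/(a^2 + omega^2)
With a = 13: F(omega) = 26/(169 + omega^2)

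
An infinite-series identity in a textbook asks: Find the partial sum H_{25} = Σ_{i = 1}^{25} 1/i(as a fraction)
H_25=1 + 1/2 + 1/3 + ... + 1/25
=34052522467/8923714800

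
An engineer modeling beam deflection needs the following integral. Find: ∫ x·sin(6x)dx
By parts: u = x, dv = sin(6x) dx
du = dx, v = -cos(6x)/6
= -x·cos(6x)/6 + sin(6x)/6² + C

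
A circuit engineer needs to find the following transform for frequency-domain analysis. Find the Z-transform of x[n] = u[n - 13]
Using the time-shift property: Z{u[n-13]}=z^(-13) * z/(z-1)
=z^(-12)/(z-1)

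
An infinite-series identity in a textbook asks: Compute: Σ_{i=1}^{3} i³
Using formula: Σ i^3 = [n(n + 1)/2]² = [3·4/2]² = 36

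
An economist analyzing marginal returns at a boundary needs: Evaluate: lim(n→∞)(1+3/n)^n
This is the definition of e^3: lim(1 + 3/n)^n = e^3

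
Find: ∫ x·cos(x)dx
By parts: u=x, dv=cos(x) dx
du=dx, v=sin(x)
=x·sin(x) + cos(x) + C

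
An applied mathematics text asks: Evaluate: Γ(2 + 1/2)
Γ(n+1/2)=(2n)!√π/(4^n·n!)
=24√π/(16·2)=(3/4)·√π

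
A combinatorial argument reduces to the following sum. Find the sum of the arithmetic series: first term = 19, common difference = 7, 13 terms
Last term: a_n=19 + (13 - 1)·7=103
Sum=n(a_1 + a_n)/2=13(19 + 103)/2=793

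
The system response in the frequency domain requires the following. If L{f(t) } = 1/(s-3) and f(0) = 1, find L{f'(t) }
L{f'(t)}=s·F(s) - f(0)=s/(s-3) - 1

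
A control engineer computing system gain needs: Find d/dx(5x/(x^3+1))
Quotient rule: (f/g)' = (f'g - fg')/g²
f = 5x, f' = 5
g = x^3+1, g' = 3x^2

Answer: (5·(x^3+1)-15x^3)/(x^3+1)²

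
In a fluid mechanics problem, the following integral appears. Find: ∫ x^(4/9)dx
Power rule: ∫ x^(4/9) dx = x^(13/9)/(13/9) + C

Answer: (9/13)·x^(13/9) + C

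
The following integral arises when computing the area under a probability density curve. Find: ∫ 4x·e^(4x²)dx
Let u = 4x², du = 8x dx
∫ (1/2)e^u du = e^u/2+C

Answer: e^(4x²)/2+C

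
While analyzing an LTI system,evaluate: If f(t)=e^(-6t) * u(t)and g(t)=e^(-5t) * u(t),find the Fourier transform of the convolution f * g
By the convolution theorem: F{f*g} = F(omega)*G(omega)
F(omega) = 1/(6 + j*omega), G(omega) = 1/(5 + j*omega)
F{f*g} = 1/((6 + j*omega)(5 + j*omega))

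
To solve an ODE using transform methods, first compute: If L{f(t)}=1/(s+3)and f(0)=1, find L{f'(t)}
L{f'(t)}=s·F(s) - f(0)=s/(s+3)-1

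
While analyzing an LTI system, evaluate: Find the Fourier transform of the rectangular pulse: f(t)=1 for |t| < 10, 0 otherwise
F(omega)=integral from -10 to 10 of e^(-j*omega*t) dt
=2*sin(10*omega)/omega=20*sinc(10*omega/pi)

Answer: 2*sin(10*omega)/omega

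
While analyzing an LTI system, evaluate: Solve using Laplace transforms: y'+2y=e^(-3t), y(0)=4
Take L: sY - 4 + 2Y=1/(s + 3)
Y(s + 2)=1/(s + 3) + 4
Y=1/((s + 3)(s + 2)) + 4/(s + 2)
Partial fractions: 1/((s + 3)(s + 2))=-1/(s + 3) + 1/(s + 2)
So Y=-1/(s + 3) + 5/(s + 2)
Inverse Laplace transform (L^(-1){1/(s + 3)}=e^(-3t), L^(-1){1/(s + 2)}=e^(-2t)):

Answer: y(t)=-1·e^(-3t) + 5·e^(-2t)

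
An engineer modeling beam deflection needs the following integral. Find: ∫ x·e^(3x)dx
Integration by parts: u = x, dv = e^(3x) dx
du = dx, v = e^(3x)/3
= x·e^(3x)/3 - ∫ e^(3x)/3 dx
= x·e^(3x)/3 - e^(3x)/9 + C

Answer: e^(3x)(x/3 - 1/9) + C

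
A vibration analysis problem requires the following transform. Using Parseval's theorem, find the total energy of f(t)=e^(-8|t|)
Parseval's theorem: E = integral |f(t)|^2 dt = (1/2pi) integral |F(omega)|^2 domega
E = integral_{-inf}^{inf} e^(-16|t|) dt = 2*integral_0^inf e^(-16t) dt = 2/(2*8) = 1/8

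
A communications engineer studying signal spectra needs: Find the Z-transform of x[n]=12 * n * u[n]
Z{n * u[n]} = z/(z-1)^2
By linearity: Z{12 * n * u[n]} = 12z/(z-1)^2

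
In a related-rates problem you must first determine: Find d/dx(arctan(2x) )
d/dx[arctan(u)]=u'/(1 + u²), u=2x, u'=2

Answer: 2/(1 + 4x²)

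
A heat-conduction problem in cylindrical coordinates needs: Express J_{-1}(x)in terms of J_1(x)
For integer n: J_{-n}(x)=(-1)^n J_n(x)
With n=1: J_{-1}(x)=(-1)^1 J_1(x)=-J_1(x)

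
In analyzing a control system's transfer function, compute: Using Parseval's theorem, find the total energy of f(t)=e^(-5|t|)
Parseval's theorem: E=integral |f(t)|^2 dt=(1/2pi) integral |F(omega)|^2 domega
E=integral_{-inf}^{inf} e^(-10|t|) dt=2*integral_0^inf e^(-10t) dt=2/(2*5)=1/5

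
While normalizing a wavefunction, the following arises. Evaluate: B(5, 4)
B(x,y)=Γ(x)Γ(y)/Γ(x+y)=(x-1)!(y-1)!/(x+y-1)!
B(5,4)=4!·3!/8!=1/280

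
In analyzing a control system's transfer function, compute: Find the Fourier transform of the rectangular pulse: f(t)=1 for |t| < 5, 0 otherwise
F(omega) = integral from -5 to 5 of e^(-j * omega * t) dt
= 2 * sin(5 * omega)/omega = 10 * sinc(5 * omega/pi)

Answer: 2 * sin(5 * omega)/omega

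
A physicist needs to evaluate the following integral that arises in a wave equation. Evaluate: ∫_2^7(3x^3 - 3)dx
Step 1: Find antiderivative F(x) = (3/4)x^4 - 3x
Step 2: F(7) - F(2) = 7119/4 - (6) = 7095/4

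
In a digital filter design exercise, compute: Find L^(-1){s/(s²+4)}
L^(-1){s/(s²+w²)}=cos(wt)
Here w=2

Answer: cos(2t)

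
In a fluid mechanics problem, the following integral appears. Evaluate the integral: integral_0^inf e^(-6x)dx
integral_0^inf e^(-6x) dx = [-1/6*e^(-6x)]_0^inf
= 0 - (-1/6) = 1/6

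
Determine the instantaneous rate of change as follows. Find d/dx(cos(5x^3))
Chain rule: d/dx[cos(u)]=-sin(u)·u' where u=5x^3
u'=15x^2

Answer: -15x^2·sin(5x^3)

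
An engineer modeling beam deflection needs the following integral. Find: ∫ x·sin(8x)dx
By parts: u=x, dv=sin(8x) dx
du=dx, v=-cos(8x)/8
=-x·cos(8x)/8 + sin(8x)/8² + C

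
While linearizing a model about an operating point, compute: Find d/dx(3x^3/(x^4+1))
Quotient rule: (f/g)' = (f'g - fg')/g²
f = 3x^3, f' = 9x^2
g = x^4 + 1, g' = 4x^3

Answer: (9x^2·(x^4 + 1) - 12x^6)/(x^4 + 1)²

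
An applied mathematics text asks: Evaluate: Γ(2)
Γ(n) = (n-1)! for positive integers
Γ(2) = 1! = 1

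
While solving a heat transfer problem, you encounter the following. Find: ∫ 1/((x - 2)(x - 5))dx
Partial fractions: 1/((x-2)(x-5))=A/(x-2)+B/(x-5)
A=-1/3, B=1/3
∫ [-1/3· 1/(x-2)+1/3· 1/(x-5)] dx
=(1/3)[ln|x-5| - ln|x-2|]+C

Answer: (1/3)·ln|(x-5)/(x-2)|+C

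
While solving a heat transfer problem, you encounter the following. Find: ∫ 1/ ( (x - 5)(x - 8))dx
Partial fractions: 1/((x-5)(x-8)) = A/(x-5)+B/(x-8)
A = -1/3, B = 1/3
∫ [-1/3· 1/(x-5)+1/3· 1/(x-8)] dx
= (1/3)[ln|x-8| - ln|x-5|]+C

Answer: (1/3)·ln|(x-8)/(x-5)|+C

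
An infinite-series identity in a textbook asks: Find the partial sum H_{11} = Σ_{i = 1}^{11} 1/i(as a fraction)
H_11 = 1 + 1/2 + 1/3 + ... + 1/11
= 83711/27720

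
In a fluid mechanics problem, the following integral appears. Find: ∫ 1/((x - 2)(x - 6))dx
Partial fractions: 1/((x-2)(x-6))=A/(x-2) + B/(x-6)
A=-1/4, B=1/4
∫ [-1/4· 1/(x-2) + 1/4· 1/(x-6)] dx
=(1/4)[ln|x-6| - ln|x-2|] + C

Answer: (1/4)·ln|(x-6)/(x-2)| + C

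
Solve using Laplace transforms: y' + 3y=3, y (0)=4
Take L of both sides: sY(s)-4+3Y(s)=3/s
Y(s)(s+3)=3/s+4
Y(s)=3/(s(s+3))+4/(s+3)
Partial fractions: 3/(s(s+3))=1/s - 1/(s+3)
So Y(s)=1/s+3/(s+3)
Inverse transform (L^(-1){1/s}=1, L^(-1){1/(s+3)}=e^(-3t)):

Answer: y(t)=1+3·e^(-3t)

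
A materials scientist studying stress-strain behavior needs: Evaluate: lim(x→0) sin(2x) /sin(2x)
sin(u) ≈ u for small u:
sin(2x)/sin(2x) ≈ 2x/(2x)=2/2

Answer: 1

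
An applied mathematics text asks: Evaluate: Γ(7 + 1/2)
Γ(n+1/2)=(2n)!√π/(4^n·n!)
=87178291200√π/(16384·5040)=(135135/128)·√π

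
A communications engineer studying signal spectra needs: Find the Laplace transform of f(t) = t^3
L{t^n} = n!/s^(n + 1)
L{t^3} = 3!/s^4 = 6/s^4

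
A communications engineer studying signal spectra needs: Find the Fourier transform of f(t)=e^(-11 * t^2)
The Fourier transform of a Gaussian e^(-a*t^2) is sqrt(pi/a)*e^(-omega^2/(4a)).
With a=11: F(omega)=sqrt(pi/11)*e^(-omega^2/44)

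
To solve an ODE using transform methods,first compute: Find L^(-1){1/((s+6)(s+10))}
Partial fractions: 1/((s + 6)(s + 10))=A/(s + 6) + B/(s + 10)
Cover-up: A=1/(s + 10)|_{s=-6}=1/4; B=1/(s + 6)|_{s=-10}=-1/4
L^(-1)=(1/4)e^(-6t) - (1/4)e^(-10t)

Answer: (1/4)(e^(-6t) - e^(-10t))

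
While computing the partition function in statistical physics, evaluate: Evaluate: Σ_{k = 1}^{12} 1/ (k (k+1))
Partial fractions: 1/(k(k+1))=1/k - 1/(k+1)
Telescoping sum: 1(1-1/13)=1·12/13

Answer: 12/13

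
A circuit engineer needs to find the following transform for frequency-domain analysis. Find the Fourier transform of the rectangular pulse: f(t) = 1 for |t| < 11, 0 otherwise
F(omega) = integral from -11 to 11 of e^(-j * omega * t) dt
= 2 * sin(11 * omega)/omega = 22 * sinc(11 * omega/pi)

Answer: 2 * sin(11 * omega)/omega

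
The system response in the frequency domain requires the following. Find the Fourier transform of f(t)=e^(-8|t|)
Using the standard pair: F{e^(-a|t|)}=2a/(a^2+omega^2)
With a=8: F(omega)=16/(64+omega^2)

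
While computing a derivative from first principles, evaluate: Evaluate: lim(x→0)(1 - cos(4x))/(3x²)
Using 1-cos(u) ≈ u²/2 for small u:
(1-cos(4x)) ≈ (4x)²/2=16x²/2
So limit=16/(2·3)=8/3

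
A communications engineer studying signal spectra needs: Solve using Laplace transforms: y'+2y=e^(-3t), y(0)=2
Take L: sY - 2 + 2Y = 1/(s + 3)
Y(s + 2) = 1/(s + 3) + 2
Y = 1/((s + 3)(s + 2)) + 2/(s + 2)
Partial fractions: 1/((s + 3)(s + 2)) = -1/(s + 3) + 1/(s + 2)
So Y = -1/(s + 3) + 3/(s + 2)
Inverse Laplace transform (L^(-1){1/(s + 3)} = e^(-3t), L^(-1){1/(s + 2)} = e^(-2t)):

Answer: y(t) = -1·e^(-3t) + 3·e^(-2t)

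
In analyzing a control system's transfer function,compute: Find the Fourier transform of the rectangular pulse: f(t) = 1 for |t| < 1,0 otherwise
F(omega)=integral from -1 to 1 of e^(-j * omega * t) dt
=2 * sin(1 * omega)/omega=2 * sinc(1 * omega/pi)

Answer: 2 * sin(1 * omega)/omega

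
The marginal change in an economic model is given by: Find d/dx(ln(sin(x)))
Chain rule: d/dx[ln(u)] = u'/u where u = sin(x)
u' = cos(x)

Answer: (cos(x))/(sin(x))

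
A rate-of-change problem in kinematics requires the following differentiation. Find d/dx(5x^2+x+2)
Power rule: d/dx(ax^n)=n·a·x^(n-1)
Term by term: 10·x + 1

Answer: 10x + 1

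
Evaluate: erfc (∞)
erfc(x) = 1 - erf(x); erfc(∞) = 1 - erf(∞) = 1-1 = 0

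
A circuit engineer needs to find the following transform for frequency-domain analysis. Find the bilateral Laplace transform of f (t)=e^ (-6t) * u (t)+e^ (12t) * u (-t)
For e^(-6t) * u(t): L=1/(s + 6), Re(s) > -6
For e^(12t) * u(-t): L=-1/(s-12), Re(s) < 12
Combined: F(s)=1/(s + 6) - 1/(s-12), -6 < Re(s) < 12

Answer: 1/(s + 6) - 1/(s-12), ROC: -6 < Re(s) < 12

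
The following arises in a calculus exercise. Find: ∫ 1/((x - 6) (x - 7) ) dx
Partial fractions: 1/((x-6)(x-7)) = A/(x-6) + B/(x-7)
A = -1, B = 1
∫ [-1· 1/(x-6) + 1· 1/(x-7)] dx
= (1)[ln|x-7| - ln|x-6|] + C

Answer: ln|(x-7)/(x-6)| + C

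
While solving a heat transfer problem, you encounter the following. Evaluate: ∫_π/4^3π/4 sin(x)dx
Antiderivative: -cos(x)
Evaluate at bounds: [-cos(1·3π/4)/1] - [-cos(1·π/4)/1]
= (-(-√2/2)+(√2/2))/1 = √2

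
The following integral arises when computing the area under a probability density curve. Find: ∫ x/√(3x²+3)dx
Let u = 3x² + 3, du = 6x dx
∫ (1/6)·u^(-1/2) du = √u/3 + C

Answer: √(3x² + 3)/3 + C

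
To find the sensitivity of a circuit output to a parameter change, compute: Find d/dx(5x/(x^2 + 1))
Quotient rule: (f/g)' = (f'g - fg')/g²
f = 5x, f' = 5
g = x^2+1, g' = 2x

Answer: (5·(x^2+1)-10x^2)/(x^2+1)²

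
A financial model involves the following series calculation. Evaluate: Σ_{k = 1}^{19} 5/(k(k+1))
Partial fractions: 5/(k(k + 1))=5/k - 5/(k + 1)
Telescoping sum: 5(1 - 1/20)=5·19/20

Answer: 19/4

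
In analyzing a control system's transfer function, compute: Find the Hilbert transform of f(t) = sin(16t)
The Hilbert transform shifts each frequency component by -pi/2.
H{sin(wt)}=-cos(wt)
With w=16: H{sin(16t)}=-cos(16t)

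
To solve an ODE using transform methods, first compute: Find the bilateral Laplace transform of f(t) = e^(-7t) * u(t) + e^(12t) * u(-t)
For e^(-7t) * u(t): L=1/(s+7), Re(s) > -7
For e^(12t) * u(-t): L=-1/(s-12), Re(s) < 12
Combined: F(s)=1/(s+7)-1/(s-12), -7 < Re(s) < 12

Answer: 1/(s+7)-1/(s-12), ROC: -7 < Re(s) < 12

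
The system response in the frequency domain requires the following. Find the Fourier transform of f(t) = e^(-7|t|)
Using the standard pair: F{e^(-a|t|)}=2a/(a^2+omega^2)
With a=7: F(omega)=14/(49+omega^2)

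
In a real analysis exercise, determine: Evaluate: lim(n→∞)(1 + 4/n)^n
This is the definition of e^4: lim(1 + 4/n)^n=e^4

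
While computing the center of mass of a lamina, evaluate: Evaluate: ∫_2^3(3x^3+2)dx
Step 1: Find antiderivative F(x) = (3/4)x^4 + 2x
Step 2: F(3) - F(2) = 267/4 - (16) = 203/4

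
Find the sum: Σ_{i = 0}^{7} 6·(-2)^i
Geometric series: S = a(1 - r^n)/(1 - r)
a = 6, r = -2, n = 8
S = 6(1 - 256)/3 = -510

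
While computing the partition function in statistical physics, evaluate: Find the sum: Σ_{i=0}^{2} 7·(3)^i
Geometric series: S = a(1 - r^n)/(1 - r)
a = 7, r = 3, n = 3
S = 7(1-27)/-2 = 91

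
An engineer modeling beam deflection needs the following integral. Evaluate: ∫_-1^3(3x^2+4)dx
Step 1: Find antiderivative F(x) = x^3+4x
Step 2: F(3) - F(-1) = 39 - (-5) = 44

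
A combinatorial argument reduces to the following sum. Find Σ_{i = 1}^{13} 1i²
=1·n(n+1)(2n+1)/6=1·13·14·27/6=819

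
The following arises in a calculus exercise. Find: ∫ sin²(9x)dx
Using identity sin²(u) = (1 - cos(2u))/2:
∫ (1 - cos(18x))/2 dx = x/2 - sin(18x)/36 + C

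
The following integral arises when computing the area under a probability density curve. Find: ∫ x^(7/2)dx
Power rule: ∫ x^(7/2) dx = x^(9/2)/(9/2) + C

Answer: (2/9)·x^(9/2) + C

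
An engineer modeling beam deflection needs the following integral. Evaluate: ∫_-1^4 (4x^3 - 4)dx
Step 1: Find antiderivative F(x) = x^4-4x
Step 2: F(4) - F(-1) = 240 - (5) = 235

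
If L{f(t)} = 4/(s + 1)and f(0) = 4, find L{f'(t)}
L{f'(t)} = s·F(s) - f(0) = 4s/(s + 1) - 4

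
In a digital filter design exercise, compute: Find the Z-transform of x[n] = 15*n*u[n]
Z{n*u[n]}=z/(z-1)^2
By linearity: Z{15*n*u[n]}=15z/(z-1)^2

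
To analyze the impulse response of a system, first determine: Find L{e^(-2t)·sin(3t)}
First shifting: L{e^(at)f(t)}=F(s-a)
L{sin(3t)}=3/(s²+9)
Shift: 3/((s+2)²+9)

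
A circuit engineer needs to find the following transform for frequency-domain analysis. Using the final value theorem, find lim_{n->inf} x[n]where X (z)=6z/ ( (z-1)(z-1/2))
Final value theorem: lim x[n]=lim_{z->1} (z-1)*X(z)
(z-1)*X(z)=6z/(z-1/2)
As z->1: 6/(1 - 1/2)=6/(1/2)=12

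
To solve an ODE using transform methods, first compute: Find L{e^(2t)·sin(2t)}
First shifting: L{e^(at)f(t)}=F(s-a)
L{sin(2t)}=2/(s² + 4)
Shift: 2/((s-2)² + 4)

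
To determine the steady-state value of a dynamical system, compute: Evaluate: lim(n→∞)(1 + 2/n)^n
This is the definition of e^2: lim(1+2/n)^n=e^2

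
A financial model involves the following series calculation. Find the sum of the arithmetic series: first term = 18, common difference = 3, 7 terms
Last term: a_n=18+(7-1)·3=36
Sum=n(a_1+a_n)/2=7(18+36)/2=189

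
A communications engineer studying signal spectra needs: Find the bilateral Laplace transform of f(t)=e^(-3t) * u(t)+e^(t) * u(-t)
For e^(-3t) * u(t): L = 1/(s+3), Re(s) > -3
For e^(t) * u(-t): L = -1/(s-1), Re(s) < 1
Combined: F(s) = 1/(s+3)-1/(s-1), -3 < Re(s) < 1

Answer: 1/(s+3)-1/(s-1), ROC: -3 < Re(s) < 1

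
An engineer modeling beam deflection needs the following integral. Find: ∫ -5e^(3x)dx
Since d/dx[e^(3x)]=3e^(3x), we get -5/3 e^(3x) + C

Answer: (-5/3)e^(3x) + C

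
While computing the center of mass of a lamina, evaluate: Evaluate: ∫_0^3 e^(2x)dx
Antiderivative: (1/2)e^(2x)
Evaluate: (1/2)(e^6 - 1)

Answer: (e^6 - 1)/2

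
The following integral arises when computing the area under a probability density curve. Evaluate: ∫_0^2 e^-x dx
Antiderivative: -e^-x
Evaluate: -(e^-2 - 1)

Answer: (e^-2 - 1)/(-1)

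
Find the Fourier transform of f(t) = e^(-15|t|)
Using the standard pair: F{e^(-a|t|)} = 2a/(a^2+omega^2)
With a = 15: F(omega) = 30/(225+omega^2)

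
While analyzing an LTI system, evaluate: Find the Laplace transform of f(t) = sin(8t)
L{sin(wt)} = w/(s² + w²)
L{sin(8t)} = 8/(s² + 64)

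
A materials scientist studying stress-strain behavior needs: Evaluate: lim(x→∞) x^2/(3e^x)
Apply L'Hôpital 2 times (∞/∞ each time):
Eventually get 2!/(3e^x) → 0

Answer: 0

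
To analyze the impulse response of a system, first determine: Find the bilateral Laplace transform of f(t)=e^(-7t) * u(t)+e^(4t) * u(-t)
For e^(-7t)*u(t): L = 1/(s+7), Re(s) > -7
For e^(4t)*u(-t): L = -1/(s-4), Re(s) < 4
Combined: F(s) = 1/(s+7)-1/(s-4), -7 < Re(s) < 4

Answer: 1/(s+7)-1/(s-4), ROC: -7 < Re(s) < 4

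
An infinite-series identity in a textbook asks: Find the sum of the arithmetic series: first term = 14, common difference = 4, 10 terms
Last term: a_n = 14 + (10 - 1)·4 = 50
Sum = n(a_1 + a_n)/2 = 10(14 + 50)/2 = 320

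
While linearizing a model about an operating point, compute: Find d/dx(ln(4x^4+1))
Chain rule: d/dx[ln(u)] = u'/u where u = 4x^4+1
u' = 16x^3

Answer: (16x^3)/(4x^4+1)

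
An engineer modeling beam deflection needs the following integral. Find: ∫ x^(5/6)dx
Power rule: ∫ x^(5/6) dx=x^(11/6)/(11/6) + C

Answer: (6/11)·x^(11/6) + C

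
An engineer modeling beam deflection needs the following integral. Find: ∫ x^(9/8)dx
Power rule: ∫ x^(9/8) dx = x^(17/8)/(17/8)+C

Answer: (8/17)·x^(17/8)+C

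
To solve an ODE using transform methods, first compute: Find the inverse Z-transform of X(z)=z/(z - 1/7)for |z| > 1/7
Standard pair: z/(z-a) <-> a^n*u[n] for causal signals
With a=1/7: x[n]=(1/7)^n*u[n]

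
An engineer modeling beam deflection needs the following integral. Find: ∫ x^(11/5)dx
Power rule: ∫ x^(11/5) dx=x^(16/5)/(16/5)+C

Answer: (5/16)·x^(16/5)+C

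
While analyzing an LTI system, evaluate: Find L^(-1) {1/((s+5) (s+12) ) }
Partial fractions: 1/((s + 5)(s + 12)) = A/(s + 5) + B/(s + 12)
Cover-up: A = 1/(s + 12)|_{s = -5} = 1/7; B = 1/(s + 5)|_{s = -12} = -1/7
L^(-1) = (1/7)e^(-5t) - (1/7)e^(-12t)

Answer: (1/7)(e^(-5t) - e^(-12t))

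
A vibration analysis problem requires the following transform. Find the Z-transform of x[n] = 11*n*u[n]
Z{n * u[n]}=z/(z-1)^2
By linearity: Z{11 * n * u[n]}=11z/(z-1)^2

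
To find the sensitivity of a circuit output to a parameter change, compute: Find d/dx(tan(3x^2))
Chain rule: d/dx[tan(u)]=sec²(u)·u' where u=3x^2
u'=6x

Answer: 6x·sec²(3x^2)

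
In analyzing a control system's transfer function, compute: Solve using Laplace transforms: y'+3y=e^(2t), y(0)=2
Take L: sY - 2+3Y=1/(s-2)
Y(s+3)=1/(s-2)+2
Y=1/((s-2)(s+3))+2/(s+3)
Partial fractions: 1/((s-2)(s+3))=(1/5)/(s-2) - (1/5)/(s+3)
So Y=(1/5)/(s-2)+(9/5)/(s+3)
Inverse Laplace transform (L^(-1){1/(s-2)}=e^(2t), L^(-1){1/(s+3)}=e^(-3t)):

Answer: y(t)=(1/5)·e^(2t)+(9/5)·e^(-3t)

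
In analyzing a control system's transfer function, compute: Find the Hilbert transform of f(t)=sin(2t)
The Hilbert transform shifts each frequency component by -pi/2.
H{sin(wt)} = -cos(wt)
With w = 2: H{sin(2t)} = -cos(2t)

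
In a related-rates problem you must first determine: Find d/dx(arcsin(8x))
d/dx[arcsin(u)] = u'/√(1-u²), u = 8x, u' = 8

Answer: 8/√(1-64x²)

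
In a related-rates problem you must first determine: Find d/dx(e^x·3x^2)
Product rule: (fg)' = f'g+fg'
f = e^x, f' = e^x
g = 3x^2, g' = 6x

Answer: 3·e^x·x^2+6·e^x·x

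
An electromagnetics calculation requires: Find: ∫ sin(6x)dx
Using substitution u=6x: ∫ sin(u) du/6=-cos(u)/6+C

Answer: (-1/6)cos(6x)+C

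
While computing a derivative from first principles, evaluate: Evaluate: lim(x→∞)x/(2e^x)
Apply L'Hôpital 1 times (∞/∞ each time):
Eventually get 1!/(2e^x) → 0

Answer: 0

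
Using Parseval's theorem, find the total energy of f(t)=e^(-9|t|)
Parseval's theorem: E = integral |f(t)|^2 dt = (1/2pi) integral |F(omega)|^2 domega
E = integral_{-inf}^{inf} e^(-18|t|) dt = 2 * integral_0^inf e^(-18t) dt = 2/(2 * 9) = 1/9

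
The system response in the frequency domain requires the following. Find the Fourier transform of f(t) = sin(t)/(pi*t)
sin(W*t)/(pi*t)=(W/pi)*sinc(W*t/pi) is the impulse response of the ideal low-pass filter with cutoff W (here W=1).
Its Fourier transform is a rectangular function:
F(omega)=1 for |omega| < 1, 0 otherwise

Answer: rect(omega/2) [i.e., 1 for |omega| < 1, 0 otherwise]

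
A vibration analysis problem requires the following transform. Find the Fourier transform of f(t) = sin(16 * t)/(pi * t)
sin(W*t)/(pi*t)=(W/pi)*sinc(W*t/pi) is the impulse response of the ideal low-pass filter with cutoff W (here W=16).
Its Fourier transform is a rectangular function:
F(omega)=1 for |omega| < 16, 0 otherwise

Answer: rect(omega/32) [i.e., 1 for |omega| < 16, 0 otherwise]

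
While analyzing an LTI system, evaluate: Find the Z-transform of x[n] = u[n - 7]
Using the time-shift property: Z{u[n-7]}=z^(-7)*z/(z-1)
=z^(-6)/(z-1)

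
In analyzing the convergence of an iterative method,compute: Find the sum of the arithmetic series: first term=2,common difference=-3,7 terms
Last term: a_n=2 + (7 - 1)·-3=-16
Sum=n(a_1 + a_n)/2=7(2 + (-16))/2=-49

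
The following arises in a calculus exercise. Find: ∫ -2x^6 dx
Using power rule: ∫ -2x^6 dx=-2/7 x^7+C=(-2/7)x^7+C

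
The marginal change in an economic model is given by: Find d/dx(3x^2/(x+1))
Quotient rule: (f/g)' = (f'g - fg')/g²
f = 3x^2, f' = 6x
g = x + 1, g' = 1

Answer: (6x·(x + 1) - 3x^2)/(x + 1)²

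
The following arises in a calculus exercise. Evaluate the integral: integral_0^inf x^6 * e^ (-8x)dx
This is a Gamma integral. Substitute u = 8x (du = 8 dx):
integral_0^inf x^6*e^(-8x) dx = (1/8^7) integral_0^inf u^6*e^(-u) du
= Gamma(7)/8^7 = 6!/8^7 = 720/2097152

Answer: 45/131072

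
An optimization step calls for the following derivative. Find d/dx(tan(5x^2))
Chain rule: d/dx[tan(u)] = sec²(u)·u' where u = 5x^2
u' = 10x

Answer: 10x·sec²(5x^2)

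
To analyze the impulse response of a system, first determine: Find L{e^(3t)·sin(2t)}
First shifting: L{e^(at)f(t)}=F(s-a)
L{sin(2t)}=2/(s²+4)
Shift: 2/((s-3)²+4)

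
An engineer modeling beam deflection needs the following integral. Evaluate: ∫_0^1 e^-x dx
Antiderivative: -e^-x
Evaluate: -(e^-1 - 1)

Answer: (e^-1 - 1)/(-1)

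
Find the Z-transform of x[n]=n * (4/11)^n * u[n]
Using the property Z{n * a^n * u[n]}=az/(z-a)^2
With a=4/11: X(z)=(4/11)z/(z - 4/11)^2, |z| > 4/11

Answer: (4/11)z/(z - 4/11)^2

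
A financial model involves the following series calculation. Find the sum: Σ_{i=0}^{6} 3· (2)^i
Geometric series: S = a(1 - r^n)/(1 - r)
a = 3, r = 2, n = 7
S = 3(1 - 128)/-1 = 381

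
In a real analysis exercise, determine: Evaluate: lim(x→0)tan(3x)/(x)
tan(u) ≈ u for small u:
tan(3x)/(x) ≈ 3x/(x)=3/1

Answer: 3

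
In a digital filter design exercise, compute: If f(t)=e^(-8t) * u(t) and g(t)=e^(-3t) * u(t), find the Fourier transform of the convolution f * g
By the convolution theorem: F{f * g}=F(omega) * G(omega)
F(omega)=1/(8 + j * omega), G(omega)=1/(3 + j * omega)
F{f * g}=1/((8 + j * omega)(3 + j * omega))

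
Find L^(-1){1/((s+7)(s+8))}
Partial fractions: 1/((s + 7)(s + 8)) = A/(s + 7) + B/(s + 8)
Cover-up: A = 1/(s + 8)|_{s = -7} = 1; B = 1/(s + 7)|_{s = -8} = -1
L^(-1) = e^(-7t) - e^(-8t)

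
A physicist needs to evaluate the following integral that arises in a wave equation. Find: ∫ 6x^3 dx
Using power rule: ∫ 6x^3 dx = 6/4 x^4 + C = (3/2)x^4 + C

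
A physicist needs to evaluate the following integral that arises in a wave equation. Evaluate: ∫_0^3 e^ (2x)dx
Antiderivative: (1/2)e^(2x)
Evaluate: (1/2)(e^6-1)

Answer: (e^6-1)/2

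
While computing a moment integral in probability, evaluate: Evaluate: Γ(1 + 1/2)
Γ(n + 1/2)=(2n)!√π/(4^n·n!)
=2√π/(4·1)=(1/2)·√π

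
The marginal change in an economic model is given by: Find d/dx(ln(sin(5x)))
Chain rule: d/dx[ln(u)] = u'/u where u = sin(5x)
u' = 5cos(5x)

Answer: (5cos(5x))/(sin(5x))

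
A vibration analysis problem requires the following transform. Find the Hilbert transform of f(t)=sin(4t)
The Hilbert transform shifts each frequency component by -pi/2.
H{sin(wt)} = -cos(wt)
With w = 4: H{sin(4t)} = -cos(4t)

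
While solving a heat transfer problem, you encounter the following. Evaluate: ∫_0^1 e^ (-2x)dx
Antiderivative: (1/(-2))e^(-2x)
Evaluate: (1/(-2))(e^-2 - 1)

Answer: (e^-2 - 1)/(-2)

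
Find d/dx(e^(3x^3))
Chain rule: d/dx[e^u] = e^u · u' where u = 3x^3
u' = 9x^2

Answer: 9x^2·e^(3x^3)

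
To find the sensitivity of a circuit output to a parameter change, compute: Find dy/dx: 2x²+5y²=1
Differentiate: 4x + 10y·(dy/dx) = 0
dy/dx = -4x/(10y) = -(2/5)·(x/y)

Answer: dy/dx = -(2/5)·(x/y)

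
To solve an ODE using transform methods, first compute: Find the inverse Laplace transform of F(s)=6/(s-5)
L^(-1){6/(s-a)}=c·e^(at)
Here a=5, c=6

Answer: 6e^(5t)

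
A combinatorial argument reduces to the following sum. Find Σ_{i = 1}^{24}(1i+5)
= 1·Σ i + 5·24 = 1·300 + 120 = 420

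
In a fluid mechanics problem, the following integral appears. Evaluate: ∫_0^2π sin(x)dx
Antiderivative: -cos(x)
Evaluate at bounds: [-cos(1·2π)/1] - [-cos(1·0)/1]
=(-(1)+(1))/1=0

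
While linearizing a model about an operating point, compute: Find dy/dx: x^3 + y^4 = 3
Differentiate: 3x^2+4y^3·(dy/dx)=0
dy/dx=-3x^2/(4y^3)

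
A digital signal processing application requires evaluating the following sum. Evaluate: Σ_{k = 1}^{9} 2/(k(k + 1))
Partial fractions: 2/(k(k+1))=2/k - 2/(k+1)
Telescoping sum: 2(1-1/10)=2·9/10

Answer: 9/5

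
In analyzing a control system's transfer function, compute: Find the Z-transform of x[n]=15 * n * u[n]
Z{n * u[n]}=z/(z-1)^2
By linearity: Z{15 * n * u[n]}=15z/(z-1)^2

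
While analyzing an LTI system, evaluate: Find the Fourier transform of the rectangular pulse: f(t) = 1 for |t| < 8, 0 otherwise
F(omega) = integral from -8 to 8 of e^(-j*omega*t) dt
= 2*sin(8*omega)/omega = 16*sinc(8*omega/pi)

Answer: 2*sin(8*omega)/omega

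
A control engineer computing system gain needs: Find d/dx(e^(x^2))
Chain rule: d/dx[e^u] = e^u · u' where u = x^2
u' = 2x

Answer: 2x·e^(x^2)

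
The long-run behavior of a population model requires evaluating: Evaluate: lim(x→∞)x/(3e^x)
Apply L'Hôpital 1 times (∞/∞ each time):
Eventually get 1!/(3e^x) → 0

Answer: 0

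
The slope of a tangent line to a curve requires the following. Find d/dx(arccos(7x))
d/dx[arccos(u)] = -u'/√(1-u²), u = 7x, u' = 7

Answer: -7/√(1-49x²)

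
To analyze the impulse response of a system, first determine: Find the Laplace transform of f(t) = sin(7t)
L{sin(wt)}=w/(s² + w²)
L{sin(7t)}=7/(s² + 49)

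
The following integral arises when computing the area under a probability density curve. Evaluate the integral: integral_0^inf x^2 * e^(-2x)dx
This is a Gamma integral. Substitute u = 2x (du = 2 dx):
integral_0^inf x^2*e^(-2x) dx = (1/2^3) integral_0^inf u^2*e^(-u) du
= Gamma(3)/2^3 = 2!/2^3 = 2/8

Answer: 1/4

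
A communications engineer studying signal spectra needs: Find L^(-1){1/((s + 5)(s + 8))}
Partial fractions: 1/((s+5)(s+8))=A/(s+5)+B/(s+8)
Cover-up: A=1/(s+8)|_{s=-5}=1/3; B=1/(s+5)|_{s=-8}=-1/3
L^(-1)=(1/3)e^(-5t) - (1/3)e^(-8t)

Answer: (1/3)(e^(-5t) - e^(-8t))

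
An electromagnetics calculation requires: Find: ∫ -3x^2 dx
Using power rule: ∫ -3x^2 dx=-3/3 x^3+C=-x^3+C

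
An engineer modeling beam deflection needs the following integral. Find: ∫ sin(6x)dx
Using substitution u = 6x: ∫ sin(u) du/6 = -cos(u)/6 + C

Answer: (-1/6)cos(6x) + C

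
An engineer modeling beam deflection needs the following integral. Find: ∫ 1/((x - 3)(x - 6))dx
Partial fractions: 1/((x-3)(x-6)) = A/(x-3)+B/(x-6)
A = -1/3, B = 1/3
∫ [-1/3· 1/(x-3)+1/3· 1/(x-6)] dx
= (1/3)[ln|x-6| - ln|x-3|]+C

Answer: (1/3)·ln|(x-6)/(x-3)|+C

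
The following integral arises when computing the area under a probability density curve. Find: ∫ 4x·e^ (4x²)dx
Let u=4x², du=8x dx
∫ (1/2)e^u du=e^u/2 + C

Answer: e^(4x²)/2 + C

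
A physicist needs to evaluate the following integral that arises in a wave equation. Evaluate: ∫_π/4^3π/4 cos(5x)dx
Antiderivative: sin(5x)/5
Evaluate at bounds: [sin(5·3π/4)/5] - [sin(5·π/4)/5]
=((-√2/2) - (-√2/2))/5=0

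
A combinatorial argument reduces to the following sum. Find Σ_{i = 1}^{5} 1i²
= 1·n(n + 1)(2n + 1)/6 = 1·5·6·11/6 = 55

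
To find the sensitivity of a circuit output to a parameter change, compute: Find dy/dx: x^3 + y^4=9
Differentiate: 3x^2+4y^3·(dy/dx) = 0
dy/dx = -3x^2/(4y^3)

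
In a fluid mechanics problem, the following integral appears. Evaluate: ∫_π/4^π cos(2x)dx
Antiderivative: sin(2x)/2
Evaluate at bounds: [sin(2·π)/2] - [sin(2·π/4)/2]
=((0) - (1))/2=-1/2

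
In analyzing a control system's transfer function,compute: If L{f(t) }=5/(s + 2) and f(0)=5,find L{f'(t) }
L{f'(t)} = s·F(s) - f(0) = 5s/(s + 2) - 5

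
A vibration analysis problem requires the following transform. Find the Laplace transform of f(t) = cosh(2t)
L{cosh(at)}=s/(s²-a²)
L{cosh(2t)}=s/(s²-4)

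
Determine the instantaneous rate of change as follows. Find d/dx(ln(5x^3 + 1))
Chain rule: d/dx[ln(u)]=u'/u where u=5x^3 + 1
u'=15x^2

Answer: (15x^2)/(5x^3 + 1)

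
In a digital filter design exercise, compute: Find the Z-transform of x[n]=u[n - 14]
Using the time-shift property: Z{u[n-14]} = z^(-14)*z/(z-1)
= z^(-13)/(z-1)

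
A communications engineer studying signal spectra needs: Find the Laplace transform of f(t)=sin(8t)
L{sin(wt)} = w/(s² + w²)
L{sin(8t)} = 8/(s² + 64)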